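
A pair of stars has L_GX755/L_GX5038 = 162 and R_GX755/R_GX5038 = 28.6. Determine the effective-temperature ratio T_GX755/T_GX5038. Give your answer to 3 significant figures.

0.667

L ∝ R²T⁴ gives T ∝ (L/R²)^(1/4), so
T_GX755/T_GX5038 = (162 / 28.6²)^(1/4) = (0.1981)^(1/4) = 0.6671.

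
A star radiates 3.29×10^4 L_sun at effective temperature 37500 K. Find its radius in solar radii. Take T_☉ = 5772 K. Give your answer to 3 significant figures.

R/R_☉ = √(L/L_☉) / (T/T_☉)² = √(3.29×10^4) / (6.497)²
       = 181.4 / 42.21 = 4.297.

4.30 solar radii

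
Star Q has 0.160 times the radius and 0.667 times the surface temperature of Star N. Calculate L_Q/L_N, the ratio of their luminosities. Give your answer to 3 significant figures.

0.00507

From the Stefan–Boltzmann law, L ∝ R²T⁴, so
L_Q/L_N = (R_Q/R_N)² (T_Q/T_N)⁴ = (0.160)² × (0.667)⁴ = 0.02560 × 0.1979 = 0.005067.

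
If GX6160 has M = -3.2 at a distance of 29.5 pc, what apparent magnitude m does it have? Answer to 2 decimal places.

m = M + 5 log₁₀(d/10 pc) = -3.2 + 5 log₁₀(29.5/10)
  = -3.2 + 5 × 0.470 = -3.2 + 2.35 = -0.85.

-0.85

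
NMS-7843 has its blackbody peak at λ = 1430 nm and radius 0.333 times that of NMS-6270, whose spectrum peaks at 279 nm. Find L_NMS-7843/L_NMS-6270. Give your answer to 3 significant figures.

Wien's law gives T ∝ 1/λ_max, so T_NMS-7843/T_NMS-6270 = λ_NMS-6270/λ_NMS-7843 = 279/1430 = 0.1951.
Then L ∝ R²T⁴ gives L_NMS-7843/L_NMS-6270 = (0.333)² × (0.1951)⁴ = 0.1109 × 0.001449 = 1.607×10^-4.

1.61×10^-4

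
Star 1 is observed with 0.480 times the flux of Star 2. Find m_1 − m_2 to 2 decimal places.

0.80

m_1 − m_2 = −2.5 log₁₀(F_1/F_2) = −2.5 log₁₀(0.480) = −2.5 × (-0.319) = 0.797.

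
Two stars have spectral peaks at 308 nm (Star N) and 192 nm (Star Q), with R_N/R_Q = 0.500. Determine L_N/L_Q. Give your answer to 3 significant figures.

0.0378

Wien's law gives T ∝ 1/λ_max, so T_N/T_Q = λ_Q/λ_N = 192/308 = 0.6234.
Then L ∝ R²T⁴ gives L_N/L_Q = (0.500)² × (0.6234)⁴ = 0.2500 × 0.1510 = 0.03775.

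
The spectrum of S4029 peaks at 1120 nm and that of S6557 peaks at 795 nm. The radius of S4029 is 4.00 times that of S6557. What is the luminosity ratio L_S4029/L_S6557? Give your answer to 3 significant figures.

4.06

Wien's law gives T ∝ 1/λ_max, so T_S4029/T_S6557 = λ_S6557/λ_S4029 = 795/1120 = 0.7098.
Then L ∝ R²T⁴ gives L_S4029/L_S6557 = (4.00)² × (0.7098)⁴ = 16.00 × 0.2539 = 4.062.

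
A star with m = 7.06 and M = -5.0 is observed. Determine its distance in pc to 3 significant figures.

m − M = 5 log₁₀(d/10 pc)
7.06 − (-5.0) = 12.06 = 5 log₁₀(d/10)
d = 10 × 10^(12.06/5) = 10 × 10^2.412 = 2582 pc.

2.58×10^3 pc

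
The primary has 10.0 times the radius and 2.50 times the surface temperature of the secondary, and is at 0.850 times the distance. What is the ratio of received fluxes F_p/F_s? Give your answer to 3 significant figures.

L_p/L_s = (R_p/R_s)²(T_p/T_s)⁴ = (10.0)² × (2.50)⁴ = 3906.
F_p/F_s = (L_p/L_s)/(d_p/d_s)² = 3906 / (0.850)² = 5407.

5.41×10^3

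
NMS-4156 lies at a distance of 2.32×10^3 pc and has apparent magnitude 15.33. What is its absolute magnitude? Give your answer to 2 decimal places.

3.50

M = m − 5 log₁₀(d/10 pc) = 15.33 − 5 log₁₀(2.32×10^3/10)
  = 15.33 − 5 × 2.365 = 15.33 − 11.83 = 3.50.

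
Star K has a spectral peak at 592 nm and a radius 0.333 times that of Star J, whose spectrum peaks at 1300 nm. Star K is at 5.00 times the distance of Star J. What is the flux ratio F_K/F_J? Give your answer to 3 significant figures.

0.103

Wien's law: T_K/T_J = λ_J/λ_K = 1300/592 = 2.196.
L_K/L_J = (R_K/R_J)²(T_K/T_J)⁴ = (0.333)²(2.196)⁴ = 2.579.
F_K/F_J = (L_K/L_J)/(d_K/d_J)² = 2.579/(5.00)² = 0.1031.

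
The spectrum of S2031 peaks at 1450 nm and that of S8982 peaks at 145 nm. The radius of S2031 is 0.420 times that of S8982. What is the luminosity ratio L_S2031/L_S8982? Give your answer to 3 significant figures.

Wien's law gives T ∝ 1/λ_max, so T_S2031/T_S8982 = λ_S8982/λ_S2031 = 145/1450 = 0.1000.
Then L ∝ R²T⁴ gives L_S2031/L_S8982 = (0.420)² × (0.1000)⁴ = 0.1764 × 1.000×10^-4 = 1.764×10^-5.

1.76×10^-5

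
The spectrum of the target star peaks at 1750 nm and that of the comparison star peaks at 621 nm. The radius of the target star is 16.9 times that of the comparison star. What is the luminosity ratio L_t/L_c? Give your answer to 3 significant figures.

Wien's law gives T ∝ 1/λ_max, so T_t/T_c = λ_c/λ_t = 621/1750 = 0.3549.
Then L ∝ R²T⁴ gives L_t/L_c = (16.9)² × (0.3549)⁴ = 285.6 × 0.01586 = 4.529.

4.53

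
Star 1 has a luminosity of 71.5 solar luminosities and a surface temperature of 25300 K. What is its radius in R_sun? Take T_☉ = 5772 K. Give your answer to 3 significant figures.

0.440 R_sun

R/R_☉ = √(L/L_☉) / (T/T_☉)² = √(71.5) / (4.383)²
       = 8.456 / 19.21 = 0.4401.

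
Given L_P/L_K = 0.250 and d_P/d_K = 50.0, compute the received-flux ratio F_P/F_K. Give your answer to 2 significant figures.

1.0×10^-4

F = L/(4πd²), so F_P/F_K = (L_P/L_K) / (d_P/d_K)²
= 0.250 / (50.0)² = 0.250 / 2500 = 1.000×10^-4.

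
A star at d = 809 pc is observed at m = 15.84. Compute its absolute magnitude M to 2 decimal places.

M = m − 5 log₁₀(d/10 pc) = 15.84 − 5 log₁₀(809/10)
  = 15.84 − 5 × 1.908 = 15.84 − 9.54 = 6.30.

6.30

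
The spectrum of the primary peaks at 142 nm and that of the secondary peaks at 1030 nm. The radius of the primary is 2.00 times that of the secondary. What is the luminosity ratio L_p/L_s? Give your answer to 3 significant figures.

1.11×10^4

Wien's law gives T ∝ 1/λ_max, so T_p/T_s = λ_s/λ_p = 1030/142 = 7.254.
Then L ∝ R²T⁴ gives L_p/L_s = (2.00)² × (7.254)⁴ = 4.000 × 2768 = 1.107×10^4.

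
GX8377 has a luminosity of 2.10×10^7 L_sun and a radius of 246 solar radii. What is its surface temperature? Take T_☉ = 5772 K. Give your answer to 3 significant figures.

2.49×10^4 K

T/T_☉ = (L/L_☉)^(1/4) / (R/R_☉)^(1/2)
T = 5772 × (2.10×10^7)^(1/4) / √(246) = 5772 × 67.69 / 15.68 = 2.491×10^4 K.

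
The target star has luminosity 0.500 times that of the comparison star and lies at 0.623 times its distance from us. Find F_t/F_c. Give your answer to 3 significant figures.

1.29

F = L/(4πd²), so F_t/F_c = (L_t/L_c) / (d_t/d_c)²
= 0.500 / (0.623)² = 0.500 / 0.3881 = 1.288.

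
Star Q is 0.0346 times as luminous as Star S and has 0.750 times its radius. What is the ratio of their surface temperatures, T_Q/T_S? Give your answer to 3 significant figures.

L ∝ R²T⁴ gives T ∝ (L/R²)^(1/4), so
T_Q/T_S = (0.0346 / 0.750²)^(1/4) = (0.06151)^(1/4) = 0.4980.

0.498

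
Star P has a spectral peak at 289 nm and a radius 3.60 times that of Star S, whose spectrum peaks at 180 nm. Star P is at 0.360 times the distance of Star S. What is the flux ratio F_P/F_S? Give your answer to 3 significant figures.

15.0

Wien's law: T_P/T_S = λ_S/λ_P = 180/289 = 0.6228.
L_P/L_S = (R_P/R_S)²(T_P/T_S)⁴ = (3.60)²(0.6228)⁴ = 1.950.
F_P/F_S = (L_P/L_S)/(d_P/d_S)² = 1.950/(0.360)² = 15.05.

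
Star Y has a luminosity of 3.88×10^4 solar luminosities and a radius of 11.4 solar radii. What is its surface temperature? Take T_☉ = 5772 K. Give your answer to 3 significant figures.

T/T_☉ = (L/L_☉)^(1/4) / (R/R_☉)^(1/2)
T = 5772 × (3.88×10^4)^(1/4) / √(11.4) = 5772 × 14.03 / 3.376 = 2.399×10^4 K.

2.40×10^4 K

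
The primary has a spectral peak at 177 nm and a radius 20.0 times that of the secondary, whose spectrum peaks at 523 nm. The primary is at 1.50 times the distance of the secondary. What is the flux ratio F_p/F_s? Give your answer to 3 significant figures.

1.36×10^4

Wien's law: T_p/T_s = λ_s/λ_p = 523/177 = 2.955.
L_p/L_s = (R_p/R_s)²(T_p/T_s)⁴ = (20.0)²(2.955)⁴ = 3.049×10^4.
F_p/F_s = (L_p/L_s)/(d_p/d_s)² = 3.049×10^4/(1.50)² = 1.355×10^4.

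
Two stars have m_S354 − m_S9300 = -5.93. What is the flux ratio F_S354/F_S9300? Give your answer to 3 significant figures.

236

F_S354/F_S9300 = 10^(−(m_S354 − m_S9300)/2.5) = 10^(5.93/2.5) = 10^2.372 = 235.5.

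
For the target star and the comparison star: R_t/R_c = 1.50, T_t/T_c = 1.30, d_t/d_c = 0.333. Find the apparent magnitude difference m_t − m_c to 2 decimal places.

L_t/L_c = (1.50)²(1.30)⁴ = 6.426.
F_t/F_c = (L_t/L_c)/(d_t/d_c)² = 6.426/0.1109 = 57.95.
m_t − m_c = −2.5 log₁₀(57.95) = -4.41.

-4.41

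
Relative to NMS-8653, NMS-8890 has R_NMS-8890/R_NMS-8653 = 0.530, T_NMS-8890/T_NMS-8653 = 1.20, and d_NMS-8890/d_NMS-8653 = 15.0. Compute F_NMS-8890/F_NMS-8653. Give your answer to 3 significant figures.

L_NMS-8890/L_NMS-8653 = (R_NMS-8890/R_NMS-8653)²(T_NMS-8890/T_NMS-8653)⁴ = (0.530)² × (1.20)⁴ = 0.5825.
F_NMS-8890/F_NMS-8653 = (L_NMS-8890/L_NMS-8653)/(d_NMS-8890/d_NMS-8653)² = 0.5825 / (15.0)² = 0.002589.

0.00259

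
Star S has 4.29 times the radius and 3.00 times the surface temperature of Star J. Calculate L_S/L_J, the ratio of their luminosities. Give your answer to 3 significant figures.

From the Stefan–Boltzmann law, L ∝ R²T⁴, so
L_S/L_J = (R_S/R_J)² (T_S/T_J)⁴ = (4.29)² × (3.00)⁴ = 18.40 × 81.00 = 1491.

1.49×10^3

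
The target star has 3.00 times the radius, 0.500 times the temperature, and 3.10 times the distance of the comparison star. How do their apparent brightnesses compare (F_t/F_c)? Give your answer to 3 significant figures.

0.0585

L_t/L_c = (R_t/R_c)²(T_t/T_c)⁴ = (3.00)² × (0.500)⁴ = 0.5625.
F_t/F_c = (L_t/L_c)/(d_t/d_c)² = 0.5625 / (3.10)² = 0.05853.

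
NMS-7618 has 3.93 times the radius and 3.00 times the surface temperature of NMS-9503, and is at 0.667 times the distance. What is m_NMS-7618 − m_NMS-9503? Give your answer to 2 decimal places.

-8.62

L_NMS-7618/L_NMS-9503 = (3.93)²(3.00)⁴ = 1251.
F_NMS-7618/F_NMS-9503 = (L_NMS-7618/L_NMS-9503)/(d_NMS-7618/d_NMS-9503)² = 1251/0.4449 = 2812.
m_NMS-7618 − m_NMS-9503 = −2.5 log₁₀(2812) = -8.62.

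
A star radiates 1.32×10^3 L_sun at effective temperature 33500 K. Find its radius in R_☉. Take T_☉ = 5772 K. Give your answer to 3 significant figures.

R/R_☉ = √(L/L_☉) / (T/T_☉)² = √(1.32×10^3) / (5.804)²
       = 36.33 / 33.69 = 1.079.

1.08 R_☉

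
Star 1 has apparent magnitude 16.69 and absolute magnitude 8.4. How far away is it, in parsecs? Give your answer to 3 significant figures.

m − M = 5 log₁₀(d/10 pc)
16.69 − (8.4) = 8.29 = 5 log₁₀(d/10)
d = 10 × 10^(8.29/5) = 10 × 10^1.658 = 455.0 pc.

455 pc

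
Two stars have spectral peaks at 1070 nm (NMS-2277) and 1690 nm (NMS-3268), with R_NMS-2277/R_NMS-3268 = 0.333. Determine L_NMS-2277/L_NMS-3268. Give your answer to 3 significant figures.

Wien's law gives T ∝ 1/λ_max, so T_NMS-2277/T_NMS-3268 = λ_NMS-3268/λ_NMS-2277 = 1690/1070 = 1.579.
Then L ∝ R²T⁴ gives L_NMS-2277/L_NMS-3268 = (0.333)² × (1.579)⁴ = 0.1109 × 6.223 = 0.6901.

0.690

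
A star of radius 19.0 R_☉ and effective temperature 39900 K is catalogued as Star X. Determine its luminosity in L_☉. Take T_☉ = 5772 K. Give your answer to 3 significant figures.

8.24×10^5 L_☉

L/L_☉ = (R/R_☉)² (T/T_☉)⁴ = (19.0)² × (39900/5772)⁴
       = 361.0 × (6.913)⁴ = 361.0 × 2283 = 8.243×10^5.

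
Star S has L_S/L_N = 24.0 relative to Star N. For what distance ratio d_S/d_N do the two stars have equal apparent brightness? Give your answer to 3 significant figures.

4.90

Equal flux requires L_S/d_S² = L_N/d_N², so d_S/d_N = √(L_S/L_N)
= √(24.0) = 4.899.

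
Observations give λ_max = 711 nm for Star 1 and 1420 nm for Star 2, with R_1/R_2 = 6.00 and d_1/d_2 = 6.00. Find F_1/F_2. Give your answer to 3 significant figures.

Wien's law: T_1/T_2 = λ_2/λ_1 = 1420/711 = 1.997.
L_1/L_2 = (R_1/R_2)²(T_1/T_2)⁴ = (6.00)²(1.997)⁴ = 572.8.
F_1/F_2 = (L_1/L_2)/(d_1/d_2)² = 572.8/(6.00)² = 15.91.

15.9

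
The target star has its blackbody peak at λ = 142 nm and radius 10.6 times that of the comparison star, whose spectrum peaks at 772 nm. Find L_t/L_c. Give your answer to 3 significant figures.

Wien's law gives T ∝ 1/λ_max, so T_t/T_c = λ_c/λ_t = 772/142 = 5.437.
Then L ∝ R²T⁴ gives L_t/L_c = (10.6)² × (5.437)⁴ = 112.4 × 873.6 = 9.816×10^4.

9.82×10^4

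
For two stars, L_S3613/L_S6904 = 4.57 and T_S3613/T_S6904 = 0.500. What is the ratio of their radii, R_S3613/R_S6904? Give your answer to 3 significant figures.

8.55

L ∝ R²T⁴ gives R ∝ √L / T², so
R_S3613/R_S6904 = √(4.57) / (0.500)² = 2.138 / 0.2500 = 8.551.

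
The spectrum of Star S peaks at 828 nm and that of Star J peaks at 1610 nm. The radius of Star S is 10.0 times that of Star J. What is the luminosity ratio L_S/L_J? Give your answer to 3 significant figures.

1.43×10^3

Wien's law gives T ∝ 1/λ_max, so T_S/T_J = λ_J/λ_S = 1610/828 = 1.944.
Then L ∝ R²T⁴ gives L_S/L_J = (10.0)² × (1.944)⁴ = 100.0 × 14.29 = 1429.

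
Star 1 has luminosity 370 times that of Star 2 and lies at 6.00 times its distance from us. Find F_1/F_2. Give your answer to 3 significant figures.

10.3

F = L/(4πd²), so F_1/F_2 = (L_1/L_2) / (d_1/d_2)²
= 370 / (6.00)² = 370 / 36.00 = 10.28.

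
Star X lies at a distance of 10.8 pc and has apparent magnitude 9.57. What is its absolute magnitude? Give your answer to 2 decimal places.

M = m − 5 log₁₀(d/10 pc) = 9.57 − 5 log₁₀(10.8/10)
  = 9.57 − 5 × 0.033 = 9.57 − 0.17 = 9.40.

9.40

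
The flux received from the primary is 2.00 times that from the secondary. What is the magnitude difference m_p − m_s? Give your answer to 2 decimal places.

-0.75

m_p − m_s = −2.5 log₁₀(F_p/F_s) = −2.5 log₁₀(2.00) = −2.5 × (0.301) = -0.753.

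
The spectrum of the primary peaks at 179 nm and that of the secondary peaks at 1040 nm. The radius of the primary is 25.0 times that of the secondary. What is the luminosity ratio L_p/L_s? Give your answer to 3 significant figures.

7.12×10^5

Wien's law gives T ∝ 1/λ_max, so T_p/T_s = λ_s/λ_p = 1040/179 = 5.810.
Then L ∝ R²T⁴ gives L_p/L_s = (25.0)² × (5.810)⁴ = 625.0 × 1140 = 7.122×10^5.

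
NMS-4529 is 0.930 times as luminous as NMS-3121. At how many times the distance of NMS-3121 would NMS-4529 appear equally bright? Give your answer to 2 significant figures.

Equal flux requires L_NMS-4529/d_NMS-4529² = L_NMS-3121/d_NMS-3121², so d_NMS-4529/d_NMS-3121 = √(L_NMS-4529/L_NMS-3121)
= √(0.930) = 0.9644.

0.96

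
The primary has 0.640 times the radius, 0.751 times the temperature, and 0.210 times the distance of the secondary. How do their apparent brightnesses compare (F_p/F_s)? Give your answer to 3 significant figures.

L_p/L_s = (R_p/R_s)²(T_p/T_s)⁴ = (0.640)² × (0.751)⁴ = 0.1303.
F_p/F_s = (L_p/L_s)/(d_p/d_s)² = 0.1303 / (0.210)² = 2.954.

2.95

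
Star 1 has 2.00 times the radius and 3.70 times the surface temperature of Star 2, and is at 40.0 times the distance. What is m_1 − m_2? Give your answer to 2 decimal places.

0.82

L_1/L_2 = (2.00)²(3.70)⁴ = 749.7.
F_1/F_2 = (L_1/L_2)/(d_1/d_2)² = 749.7/1600 = 0.4685.
m_1 − m_2 = −2.5 log₁₀(0.4685) = 0.82.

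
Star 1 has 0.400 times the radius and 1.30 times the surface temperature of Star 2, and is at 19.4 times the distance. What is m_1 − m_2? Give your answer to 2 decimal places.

7.29

L_1/L_2 = (0.400)²(1.30)⁴ = 0.4570.
F_1/F_2 = (L_1/L_2)/(d_1/d_2)² = 0.4570/376.4 = 0.001214.
m_1 − m_2 = −2.5 log₁₀(0.001214) = 7.29.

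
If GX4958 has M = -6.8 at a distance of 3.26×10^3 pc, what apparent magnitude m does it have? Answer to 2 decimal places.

m = M + 5 log₁₀(d/10 pc) = -6.8 + 5 log₁₀(3.26×10^3/10)
  = -6.8 + 5 × 2.513 = -6.8 + 12.57 = 5.77.

5.77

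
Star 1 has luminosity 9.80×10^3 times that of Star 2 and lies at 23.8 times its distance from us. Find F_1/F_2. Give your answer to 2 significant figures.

F = L/(4πd²), so F_1/F_2 = (L_1/L_2) / (d_1/d_2)²
= 9.80×10^3 / (23.8)² = 9.80×10^3 / 566.4 = 17.30.

17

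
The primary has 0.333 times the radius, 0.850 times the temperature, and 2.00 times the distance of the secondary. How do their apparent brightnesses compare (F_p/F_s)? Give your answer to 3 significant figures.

0.0145

L_p/L_s = (R_p/R_s)²(T_p/T_s)⁴ = (0.333)² × (0.850)⁴ = 0.05788.
F_p/F_s = (L_p/L_s)/(d_p/d_s)² = 0.05788 / (2.00)² = 0.01447.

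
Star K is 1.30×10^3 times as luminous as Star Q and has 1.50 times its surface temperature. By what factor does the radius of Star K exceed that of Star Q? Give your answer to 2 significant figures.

L ∝ R²T⁴ gives R ∝ √L / T², so
R_K/R_Q = √(1.30×10^3) / (1.50)² = 36.06 / 2.250 = 16.02.

16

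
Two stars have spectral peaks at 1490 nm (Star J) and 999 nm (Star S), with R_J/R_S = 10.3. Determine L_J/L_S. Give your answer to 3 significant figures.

21.4

Wien's law gives T ∝ 1/λ_max, so T_J/T_S = λ_S/λ_J = 999/1490 = 0.6705.
Then L ∝ R²T⁴ gives L_J/L_S = (10.3)² × (0.6705)⁴ = 106.1 × 0.2021 = 21.44.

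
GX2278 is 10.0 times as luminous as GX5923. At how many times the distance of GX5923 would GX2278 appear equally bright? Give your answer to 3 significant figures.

3.16

Equal flux requires L_GX2278/d_GX2278² = L_GX5923/d_GX5923², so d_GX2278/d_GX5923 = √(L_GX2278/L_GX5923)
= √(10.0) = 3.162.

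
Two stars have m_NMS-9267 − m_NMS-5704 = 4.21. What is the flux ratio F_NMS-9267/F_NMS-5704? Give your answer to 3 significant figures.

0.0207

F_NMS-9267/F_NMS-5704 = 10^(−(m_NMS-9267 − m_NMS-5704)/2.5) = 10^(-4.21/2.5) = 10^-1.684 = 0.02070.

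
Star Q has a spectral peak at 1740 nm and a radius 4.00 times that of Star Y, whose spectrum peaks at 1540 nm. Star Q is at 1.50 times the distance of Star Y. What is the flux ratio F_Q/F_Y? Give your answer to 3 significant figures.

Wien's law: T_Q/T_Y = λ_Y/λ_Q = 1540/1740 = 0.8851.
L_Q/L_Y = (R_Q/R_Y)²(T_Q/T_Y)⁴ = (4.00)²(0.8851)⁴ = 9.818.
F_Q/F_Y = (L_Q/L_Y)/(d_Q/d_Y)² = 9.818/(1.50)² = 4.363.

4.36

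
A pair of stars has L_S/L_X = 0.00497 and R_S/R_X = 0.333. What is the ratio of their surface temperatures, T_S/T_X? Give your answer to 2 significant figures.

0.46

L ∝ R²T⁴ gives T ∝ (L/R²)^(1/4), so
T_S/T_X = (0.00497 / 0.333²)^(1/4) = (0.04482)^(1/4) = 0.4601.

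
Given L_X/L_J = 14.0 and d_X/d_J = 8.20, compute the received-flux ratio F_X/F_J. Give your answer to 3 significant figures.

0.208

F = L/(4πd²), so F_X/F_J = (L_X/L_J) / (d_X/d_J)²
= 14.0 / (8.20)² = 14.0 / 67.24 = 0.2082.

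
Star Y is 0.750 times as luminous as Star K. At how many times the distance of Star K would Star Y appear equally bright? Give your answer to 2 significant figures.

0.87

Equal flux requires L_Y/d_Y² = L_K/d_K², so d_Y/d_K = √(L_Y/L_K)
= √(0.750) = 0.8660.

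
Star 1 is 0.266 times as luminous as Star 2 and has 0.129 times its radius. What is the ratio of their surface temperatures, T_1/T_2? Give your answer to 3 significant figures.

2.00

L ∝ R²T⁴ gives T ∝ (L/R²)^(1/4), so
T_1/T_2 = (0.266 / 0.129²)^(1/4) = (15.98)^(1/4) = 2.000.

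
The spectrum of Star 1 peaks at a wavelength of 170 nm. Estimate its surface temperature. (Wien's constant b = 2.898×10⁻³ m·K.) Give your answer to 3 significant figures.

1.70×10^4 K

T = b/λ_max = 2.898×10⁻³ / (170×10⁻⁹) = 1.705×10^4 K.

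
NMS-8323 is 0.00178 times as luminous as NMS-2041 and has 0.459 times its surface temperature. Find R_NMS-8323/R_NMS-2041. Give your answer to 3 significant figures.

0.200

L ∝ R²T⁴ gives R ∝ √L / T², so
R_NMS-8323/R_NMS-2041 = √(0.00178) / (0.459)² = 0.04219 / 0.2107 = 0.2003.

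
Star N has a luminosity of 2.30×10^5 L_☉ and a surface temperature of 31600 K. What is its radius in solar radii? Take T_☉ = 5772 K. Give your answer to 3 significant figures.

R/R_☉ = √(L/L_☉) / (T/T_☉)² = √(2.30×10^5) / (5.475)²
       = 479.6 / 29.97 = 16.00.

16.0 solar radii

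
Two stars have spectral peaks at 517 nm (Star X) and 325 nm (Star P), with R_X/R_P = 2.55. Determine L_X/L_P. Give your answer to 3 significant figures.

Wien's law gives T ∝ 1/λ_max, so T_X/T_P = λ_P/λ_X = 325/517 = 0.6286.
Then L ∝ R²T⁴ gives L_X/L_P = (2.55)² × (0.6286)⁴ = 6.502 × 0.1562 = 1.015.

1.02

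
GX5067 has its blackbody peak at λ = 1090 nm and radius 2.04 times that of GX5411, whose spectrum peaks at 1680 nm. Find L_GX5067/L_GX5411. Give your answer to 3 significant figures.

Wien's law gives T ∝ 1/λ_max, so T_GX5067/T_GX5411 = λ_GX5411/λ_GX5067 = 1680/1090 = 1.541.
Then L ∝ R²T⁴ gives L_GX5067/L_GX5411 = (2.04)² × (1.541)⁴ = 4.162 × 5.643 = 23.49.

23.5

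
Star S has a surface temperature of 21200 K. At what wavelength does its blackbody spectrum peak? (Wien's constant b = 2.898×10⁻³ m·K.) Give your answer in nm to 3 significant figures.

λ_max = b/T = 2.898×10⁻³ / 21200 = 1.37×10^-7 m = 136.7 nm.

137 nm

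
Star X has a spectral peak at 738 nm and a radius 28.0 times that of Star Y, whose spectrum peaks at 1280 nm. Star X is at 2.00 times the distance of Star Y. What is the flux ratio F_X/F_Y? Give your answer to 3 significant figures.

1.77×10^3

Wien's law: T_X/T_Y = λ_Y/λ_X = 1280/738 = 1.734.
L_X/L_Y = (R_X/R_Y)²(T_X/T_Y)⁴ = (28.0)²(1.734)⁴ = 7095.
F_X/F_Y = (L_X/L_Y)/(d_X/d_Y)² = 7095/(2.00)² = 1774.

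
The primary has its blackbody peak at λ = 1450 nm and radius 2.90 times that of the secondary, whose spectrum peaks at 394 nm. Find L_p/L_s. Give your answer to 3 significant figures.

Wien's law gives T ∝ 1/λ_max, so T_p/T_s = λ_s/λ_p = 394/1450 = 0.2717.
Then L ∝ R²T⁴ gives L_p/L_s = (2.90)² × (0.2717)⁴ = 8.410 × 0.005451 = 0.04585.

0.0458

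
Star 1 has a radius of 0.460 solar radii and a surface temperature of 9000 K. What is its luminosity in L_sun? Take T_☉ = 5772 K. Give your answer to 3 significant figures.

1.25 L_sun

L/L_☉ = (R/R_☉)² (T/T_☉)⁴ = (0.460)² × (9000/5772)⁴
       = 0.2116 × (1.559)⁴ = 0.2116 × 5.911 = 1.251.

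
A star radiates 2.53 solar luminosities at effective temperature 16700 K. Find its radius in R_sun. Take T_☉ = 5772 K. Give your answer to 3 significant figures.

0.190 R_sun

R/R_☉ = √(L/L_☉) / (T/T_☉)² = √(2.53) / (2.893)²
       = 1.591 / 8.371 = 0.1900.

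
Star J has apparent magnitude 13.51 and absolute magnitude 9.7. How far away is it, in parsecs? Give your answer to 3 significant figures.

57.8 pc

m − M = 5 log₁₀(d/10 pc)
13.51 − (9.7) = 3.81 = 5 log₁₀(d/10)
d = 10 × 10^(3.81/5) = 10 × 10^0.762 = 57.81 pc.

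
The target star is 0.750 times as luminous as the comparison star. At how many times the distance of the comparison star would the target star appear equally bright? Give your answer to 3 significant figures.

0.866

Equal flux requires L_t/d_t² = L_c/d_c², so d_t/d_c = √(L_t/L_c)
= √(0.750) = 0.8660.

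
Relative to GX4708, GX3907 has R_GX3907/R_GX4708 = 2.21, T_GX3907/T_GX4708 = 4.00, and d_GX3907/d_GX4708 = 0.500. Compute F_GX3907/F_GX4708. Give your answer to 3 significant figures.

L_GX3907/L_GX4708 = (R_GX3907/R_GX4708)²(T_GX3907/T_GX4708)⁴ = (2.21)² × (4.00)⁴ = 1250.
F_GX3907/F_GX4708 = (L_GX3907/L_GX4708)/(d_GX3907/d_GX4708)² = 1250 / (0.500)² = 5001.

5.00×10^3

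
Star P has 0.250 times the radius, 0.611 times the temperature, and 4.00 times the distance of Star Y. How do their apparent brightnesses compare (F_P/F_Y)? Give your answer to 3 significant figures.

5.44×10^-4

L_P/L_Y = (R_P/R_Y)²(T_P/T_Y)⁴ = (0.250)² × (0.611)⁴ = 0.008711.
F_P/F_Y = (L_P/L_Y)/(d_P/d_Y)² = 0.008711 / (4.00)² = 5.444×10^-4.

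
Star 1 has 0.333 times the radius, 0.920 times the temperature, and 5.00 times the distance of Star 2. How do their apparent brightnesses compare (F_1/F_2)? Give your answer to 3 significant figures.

0.00318

L_1/L_2 = (R_1/R_2)²(T_1/T_2)⁴ = (0.333)² × (0.920)⁴ = 0.07944.
F_1/F_2 = (L_1/L_2)/(d_1/d_2)² = 0.07944 / (5.00)² = 0.003178.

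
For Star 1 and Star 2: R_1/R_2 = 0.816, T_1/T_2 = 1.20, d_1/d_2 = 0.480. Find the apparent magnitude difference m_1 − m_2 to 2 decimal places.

L_1/L_2 = (0.816)²(1.20)⁴ = 1.381.
F_1/F_2 = (L_1/L_2)/(d_1/d_2)² = 1.381/0.2304 = 5.993.
m_1 − m_2 = −2.5 log₁₀(5.993) = -1.94.

-1.94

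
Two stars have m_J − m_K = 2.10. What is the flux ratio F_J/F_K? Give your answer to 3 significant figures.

0.145

F_J/F_K = 10^(−(m_J − m_K)/2.5) = 10^(-2.10/2.5) = 10^-0.840 = 0.1445.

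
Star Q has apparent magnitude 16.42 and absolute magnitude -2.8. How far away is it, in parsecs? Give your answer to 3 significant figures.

m − M = 5 log₁₀(d/10 pc)
16.42 − (-2.8) = 19.22 = 5 log₁₀(d/10)
d = 10 × 10^(19.22/5) = 10 × 10^3.844 = 6.982×10^4 pc.

6.98×10^4 pc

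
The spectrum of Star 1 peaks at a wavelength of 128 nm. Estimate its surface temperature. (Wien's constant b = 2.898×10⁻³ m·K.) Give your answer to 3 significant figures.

2.26×10^4 K

T = b/λ_max = 2.898×10⁻³ / (128×10⁻⁹) = 2.264×10^4 K.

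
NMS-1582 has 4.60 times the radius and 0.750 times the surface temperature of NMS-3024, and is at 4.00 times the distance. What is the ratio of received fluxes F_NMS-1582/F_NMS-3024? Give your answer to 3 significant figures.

0.418

L_NMS-1582/L_NMS-3024 = (R_NMS-1582/R_NMS-3024)²(T_NMS-1582/T_NMS-3024)⁴ = (4.60)² × (0.750)⁴ = 6.695.
F_NMS-1582/F_NMS-3024 = (L_NMS-1582/L_NMS-3024)/(d_NMS-1582/d_NMS-3024)² = 6.695 / (4.00)² = 0.4184.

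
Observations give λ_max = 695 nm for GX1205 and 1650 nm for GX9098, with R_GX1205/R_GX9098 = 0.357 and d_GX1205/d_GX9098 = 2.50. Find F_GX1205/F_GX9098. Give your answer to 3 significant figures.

0.648

Wien's law: T_GX1205/T_GX9098 = λ_GX9098/λ_GX1205 = 1650/695 = 2.374.
L_GX1205/L_GX9098 = (R_GX1205/R_GX9098)²(T_GX1205/T_GX9098)⁴ = (0.357)²(2.374)⁴ = 4.049.
F_GX1205/F_GX9098 = (L_GX1205/L_GX9098)/(d_GX1205/d_GX9098)² = 4.049/(2.50)² = 0.6478.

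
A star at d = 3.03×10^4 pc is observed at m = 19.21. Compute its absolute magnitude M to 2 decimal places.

1.80

M = m − 5 log₁₀(d/10 pc) = 19.21 − 5 log₁₀(3.03×10^4/10)
  = 19.21 − 5 × 3.481 = 19.21 − 17.41 = 1.80.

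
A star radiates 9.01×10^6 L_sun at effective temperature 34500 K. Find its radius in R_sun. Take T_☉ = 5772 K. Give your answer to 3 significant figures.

R/R_☉ = √(L/L_☉) / (T/T_☉)² = √(9.01×10^6) / (5.977)²
       = 3002 / 35.73 = 84.02.

84.0 R_sun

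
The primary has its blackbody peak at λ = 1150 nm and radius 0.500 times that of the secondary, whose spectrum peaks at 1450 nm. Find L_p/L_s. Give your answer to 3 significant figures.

0.632

Wien's law gives T ∝ 1/λ_max, so T_p/T_s = λ_s/λ_p = 1450/1150 = 1.261.
Then L ∝ R²T⁴ gives L_p/L_s = (0.500)² × (1.261)⁴ = 0.2500 × 2.527 = 0.6319.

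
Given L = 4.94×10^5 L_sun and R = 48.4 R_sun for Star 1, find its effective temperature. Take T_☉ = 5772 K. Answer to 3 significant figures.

T/T_☉ = (L/L_☉)^(1/4) / (R/R_☉)^(1/2)
T = 5772 × (4.94×10^5)^(1/4) / √(48.4) = 5772 × 26.51 / 6.957 = 2.200×10^4 K.

2.20×10^4 K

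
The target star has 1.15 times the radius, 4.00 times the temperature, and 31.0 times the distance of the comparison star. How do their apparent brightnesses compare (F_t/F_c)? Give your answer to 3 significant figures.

L_t/L_c = (R_t/R_c)²(T_t/T_c)⁴ = (1.15)² × (4.00)⁴ = 338.6.
F_t/F_c = (L_t/L_c)/(d_t/d_c)² = 338.6 / (31.0)² = 0.3523.

0.352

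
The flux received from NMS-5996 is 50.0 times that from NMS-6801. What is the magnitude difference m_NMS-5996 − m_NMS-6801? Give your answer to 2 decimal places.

-4.25

m_NMS-5996 − m_NMS-6801 = −2.5 log₁₀(F_NMS-5996/F_NMS-6801) = −2.5 log₁₀(50.0) = −2.5 × (1.699) = -4.247.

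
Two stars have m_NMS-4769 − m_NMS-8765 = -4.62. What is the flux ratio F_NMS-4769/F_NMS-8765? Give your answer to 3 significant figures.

70.5

F_NMS-4769/F_NMS-8765 = 10^(−(m_NMS-4769 − m_NMS-8765)/2.5) = 10^(4.62/2.5) = 10^1.848 = 70.47.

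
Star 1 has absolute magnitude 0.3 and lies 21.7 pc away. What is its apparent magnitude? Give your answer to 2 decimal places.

1.98

m = M + 5 log₁₀(d/10 pc) = 0.3 + 5 log₁₀(21.7/10)
  = 0.3 + 5 × 0.336 = 0.3 + 1.68 = 1.98.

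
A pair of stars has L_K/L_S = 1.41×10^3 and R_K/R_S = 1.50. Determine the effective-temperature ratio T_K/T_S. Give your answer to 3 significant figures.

L ∝ R²T⁴ gives T ∝ (L/R²)^(1/4), so
T_K/T_S = (1.41×10^3 / 1.50²)^(1/4) = (626.7)^(1/4) = 5.003.

5.00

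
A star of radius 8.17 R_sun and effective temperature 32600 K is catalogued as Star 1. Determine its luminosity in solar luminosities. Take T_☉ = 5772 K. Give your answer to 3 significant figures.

L/L_☉ = (R/R_☉)² (T/T_☉)⁴ = (8.17)² × (32600/5772)⁴
       = 66.75 × (5.648)⁴ = 66.75 × 1018 = 6.792×10^4.

6.79×10^4 solar luminosities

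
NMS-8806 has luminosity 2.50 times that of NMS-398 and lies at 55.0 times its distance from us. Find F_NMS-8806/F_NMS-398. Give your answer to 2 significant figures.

8.3×10^-4

F = L/(4πd²), so F_NMS-8806/F_NMS-398 = (L_NMS-8806/L_NMS-398) / (d_NMS-8806/d_NMS-398)²
= 2.50 / (55.0)² = 2.50 / 3025 = 8.264×10^-4.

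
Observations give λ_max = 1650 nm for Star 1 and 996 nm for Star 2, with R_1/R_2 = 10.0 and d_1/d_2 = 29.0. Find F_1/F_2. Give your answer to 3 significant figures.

0.0158

Wien's law: T_1/T_2 = λ_2/λ_1 = 996/1650 = 0.6036.
L_1/L_2 = (R_1/R_2)²(T_1/T_2)⁴ = (10.0)²(0.6036)⁴ = 13.28.
F_1/F_2 = (L_1/L_2)/(d_1/d_2)² = 13.28/(29.0)² = 0.01579.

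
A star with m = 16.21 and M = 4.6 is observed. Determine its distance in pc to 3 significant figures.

m − M = 5 log₁₀(d/10 pc)
16.21 − (4.6) = 11.61 = 5 log₁₀(d/10)
d = 10 × 10^(11.61/5) = 10 × 10^2.322 = 2099 pc.

2.10×10^3 pc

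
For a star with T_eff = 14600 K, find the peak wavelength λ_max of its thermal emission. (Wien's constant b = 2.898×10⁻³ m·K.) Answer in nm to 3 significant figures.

λ_max = b/T = 2.898×10⁻³ / 14600 = 1.98×10^-7 m = 198.5 nm.

198 nm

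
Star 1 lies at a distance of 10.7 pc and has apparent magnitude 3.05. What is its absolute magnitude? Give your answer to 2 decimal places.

M = m − 5 log₁₀(d/10 pc) = 3.05 − 5 log₁₀(10.7/10)
  = 3.05 − 5 × 0.029 = 3.05 − 0.15 = 2.90.

2.90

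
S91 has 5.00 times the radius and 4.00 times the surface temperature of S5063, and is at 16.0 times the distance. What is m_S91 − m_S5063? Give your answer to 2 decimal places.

-3.49

L_S91/L_S5063 = (5.00)²(4.00)⁴ = 6400.
F_S91/F_S5063 = (L_S91/L_S5063)/(d_S91/d_S5063)² = 6400/256.0 = 25.00.
m_S91 − m_S5063 = −2.5 log₁₀(25.00) = -3.49.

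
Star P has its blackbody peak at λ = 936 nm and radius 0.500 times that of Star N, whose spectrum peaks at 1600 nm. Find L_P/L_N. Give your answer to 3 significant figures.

Wien's law gives T ∝ 1/λ_max, so T_P/T_N = λ_N/λ_P = 1600/936 = 1.709.
Then L ∝ R²T⁴ gives L_P/L_N = (0.500)² × (1.709)⁴ = 0.2500 × 8.538 = 2.135.

2.13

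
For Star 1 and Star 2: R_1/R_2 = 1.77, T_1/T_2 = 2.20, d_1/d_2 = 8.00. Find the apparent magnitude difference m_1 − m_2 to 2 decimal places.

-0.15

L_1/L_2 = (1.77)²(2.20)⁴ = 73.39.
F_1/F_2 = (L_1/L_2)/(d_1/d_2)² = 73.39/64.00 = 1.147.
m_1 − m_2 = −2.5 log₁₀(1.147) = -0.15.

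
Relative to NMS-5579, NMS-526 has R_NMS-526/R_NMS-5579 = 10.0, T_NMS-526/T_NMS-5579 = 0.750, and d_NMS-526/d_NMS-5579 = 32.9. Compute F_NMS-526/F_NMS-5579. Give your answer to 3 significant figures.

0.0292

L_NMS-526/L_NMS-5579 = (R_NMS-526/R_NMS-5579)²(T_NMS-526/T_NMS-5579)⁴ = (10.0)² × (0.750)⁴ = 31.64.
F_NMS-526/F_NMS-5579 = (L_NMS-526/L_NMS-5579)/(d_NMS-526/d_NMS-5579)² = 31.64 / (32.9)² = 0.02923.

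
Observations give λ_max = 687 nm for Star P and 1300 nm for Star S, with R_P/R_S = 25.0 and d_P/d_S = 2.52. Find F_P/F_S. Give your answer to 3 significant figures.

1.26×10^3

Wien's law: T_P/T_S = λ_S/λ_P = 1300/687 = 1.892.
L_P/L_S = (R_P/R_S)²(T_P/T_S)⁴ = (25.0)²(1.892)⁴ = 8014.
F_P/F_S = (L_P/L_S)/(d_P/d_S)² = 8014/(2.52)² = 1262.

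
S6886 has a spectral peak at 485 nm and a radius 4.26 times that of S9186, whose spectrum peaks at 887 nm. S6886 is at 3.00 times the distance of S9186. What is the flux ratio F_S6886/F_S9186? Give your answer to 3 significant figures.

Wien's law: T_S6886/T_S9186 = λ_S9186/λ_S6886 = 887/485 = 1.829.
L_S6886/L_S9186 = (R_S6886/R_S9186)²(T_S6886/T_S9186)⁴ = (4.26)²(1.829)⁴ = 203.0.
F_S6886/F_S9186 = (L_S6886/L_S9186)/(d_S6886/d_S9186)² = 203.0/(3.00)² = 22.56.

22.6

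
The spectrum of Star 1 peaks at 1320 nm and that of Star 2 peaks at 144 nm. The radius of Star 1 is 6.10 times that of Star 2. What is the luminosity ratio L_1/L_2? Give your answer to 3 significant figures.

0.00527

Wien's law gives T ∝ 1/λ_max, so T_1/T_2 = λ_2/λ_1 = 144/1320 = 0.1091.
Then L ∝ R²T⁴ gives L_1/L_2 = (6.10)² × (0.1091)⁴ = 37.21 × 1.416×10^-4 = 0.005270.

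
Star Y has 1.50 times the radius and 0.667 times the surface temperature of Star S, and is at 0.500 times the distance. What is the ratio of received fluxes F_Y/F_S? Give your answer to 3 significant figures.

L_Y/L_S = (R_Y/R_S)²(T_Y/T_S)⁴ = (1.50)² × (0.667)⁴ = 0.4453.
F_Y/F_S = (L_Y/L_S)/(d_Y/d_S)² = 0.4453 / (0.500)² = 1.781.

1.78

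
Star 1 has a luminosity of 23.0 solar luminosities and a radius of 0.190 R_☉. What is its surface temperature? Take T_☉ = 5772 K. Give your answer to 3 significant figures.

T/T_☉ = (L/L_☉)^(1/4) / (R/R_☉)^(1/2)
T = 5772 × (23.0)^(1/4) / √(0.190) = 5772 × 2.190 / 0.4359 = 2.900×10^4 K.

2.90×10^4 K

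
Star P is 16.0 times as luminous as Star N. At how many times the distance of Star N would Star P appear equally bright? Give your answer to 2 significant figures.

4.0

Equal flux requires L_P/d_P² = L_N/d_N², so d_P/d_N = √(L_P/L_N)
= √(16.0) = 4.000.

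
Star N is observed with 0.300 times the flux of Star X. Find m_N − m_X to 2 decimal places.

1.31

m_N − m_X = −2.5 log₁₀(F_N/F_X) = −2.5 log₁₀(0.300) = −2.5 × (-0.523) = 1.307.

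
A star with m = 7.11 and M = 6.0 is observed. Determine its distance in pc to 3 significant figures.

16.7 pc

m − M = 5 log₁₀(d/10 pc)
7.11 − (6.0) = 1.11 = 5 log₁₀(d/10)
d = 10 × 10^(1.11/5) = 10 × 10^0.222 = 16.67 pc.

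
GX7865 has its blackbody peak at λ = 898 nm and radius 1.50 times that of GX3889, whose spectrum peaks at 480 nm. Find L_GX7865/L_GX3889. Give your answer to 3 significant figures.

0.184

Wien's law gives T ∝ 1/λ_max, so T_GX7865/T_GX3889 = λ_GX3889/λ_GX7865 = 480/898 = 0.5345.
Then L ∝ R²T⁴ gives L_GX7865/L_GX3889 = (1.50)² × (0.5345)⁴ = 2.250 × 0.08163 = 0.1837.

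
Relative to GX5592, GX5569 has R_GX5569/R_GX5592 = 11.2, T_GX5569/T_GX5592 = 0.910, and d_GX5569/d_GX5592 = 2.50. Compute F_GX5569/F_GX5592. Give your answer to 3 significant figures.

13.8

L_GX5569/L_GX5592 = (R_GX5569/R_GX5592)²(T_GX5569/T_GX5592)⁴ = (11.2)² × (0.910)⁴ = 86.02.
F_GX5569/F_GX5592 = (L_GX5569/L_GX5592)/(d_GX5569/d_GX5592)² = 86.02 / (2.50)² = 13.76.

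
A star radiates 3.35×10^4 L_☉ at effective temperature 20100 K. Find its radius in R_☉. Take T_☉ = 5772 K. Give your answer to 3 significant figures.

R/R_☉ = √(L/L_☉) / (T/T_☉)² = √(3.35×10^4) / (3.482)²
       = 183.0 / 12.13 = 15.09.

15.1 R_☉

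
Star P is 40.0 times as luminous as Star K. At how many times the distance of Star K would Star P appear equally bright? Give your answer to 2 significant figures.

Equal flux requires L_P/d_P² = L_K/d_K², so d_P/d_K = √(L_P/L_K)
= √(40.0) = 6.325.

6.3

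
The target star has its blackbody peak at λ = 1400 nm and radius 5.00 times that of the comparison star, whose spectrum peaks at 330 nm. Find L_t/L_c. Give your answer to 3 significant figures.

0.0772

Wien's law gives T ∝ 1/λ_max, so T_t/T_c = λ_c/λ_t = 330/1400 = 0.2357.
Then L ∝ R²T⁴ gives L_t/L_c = (5.00)² × (0.2357)⁴ = 25.00 × 0.003087 = 0.07718.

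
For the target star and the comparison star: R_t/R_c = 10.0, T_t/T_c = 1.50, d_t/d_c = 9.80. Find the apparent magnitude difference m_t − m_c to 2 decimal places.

-1.80

L_t/L_c = (10.0)²(1.50)⁴ = 506.2.
F_t/F_c = (L_t/L_c)/(d_t/d_c)² = 506.2/96.04 = 5.271.
m_t − m_c = −2.5 log₁₀(5.271) = -1.80.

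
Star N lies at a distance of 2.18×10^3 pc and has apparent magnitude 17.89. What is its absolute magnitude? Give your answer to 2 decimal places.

M = m − 5 log₁₀(d/10 pc) = 17.89 − 5 log₁₀(2.18×10^3/10)
  = 17.89 − 5 × 2.338 = 17.89 − 11.69 = 6.20.

6.20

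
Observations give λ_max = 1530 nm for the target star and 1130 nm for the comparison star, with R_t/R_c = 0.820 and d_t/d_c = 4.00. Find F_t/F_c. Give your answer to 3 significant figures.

Wien's law: T_t/T_c = λ_c/λ_t = 1130/1530 = 0.7386.
L_t/L_c = (R_t/R_c)²(T_t/T_c)⁴ = (0.820)²(0.7386)⁴ = 0.2001.
F_t/F_c = (L_t/L_c)/(d_t/d_c)² = 0.2001/(4.00)² = 0.01250.

0.0125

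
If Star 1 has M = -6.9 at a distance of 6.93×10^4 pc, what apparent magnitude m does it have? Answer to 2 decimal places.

12.30

m = M + 5 log₁₀(d/10 pc) = -6.9 + 5 log₁₀(6.93×10^4/10)
  = -6.9 + 5 × 3.841 = -6.9 + 19.20 = 12.30.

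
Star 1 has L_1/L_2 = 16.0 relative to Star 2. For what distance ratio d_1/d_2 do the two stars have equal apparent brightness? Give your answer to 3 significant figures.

4.00

Equal flux requires L_1/d_1² = L_2/d_2², so d_1/d_2 = √(L_1/L_2)
= √(16.0) = 4.000.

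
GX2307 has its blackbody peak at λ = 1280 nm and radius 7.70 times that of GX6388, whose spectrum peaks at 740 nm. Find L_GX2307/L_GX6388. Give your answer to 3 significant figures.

6.62

Wien's law gives T ∝ 1/λ_max, so T_GX2307/T_GX6388 = λ_GX6388/λ_GX2307 = 740/1280 = 0.5781.
Then L ∝ R²T⁴ gives L_GX2307/L_GX6388 = (7.70)² × (0.5781)⁴ = 59.29 × 0.1117 = 6.623.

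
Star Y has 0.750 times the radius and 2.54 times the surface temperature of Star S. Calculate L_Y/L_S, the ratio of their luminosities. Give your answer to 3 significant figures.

23.4

From the Stefan–Boltzmann law, L ∝ R²T⁴, so
L_Y/L_S = (R_Y/R_S)² (T_Y/T_S)⁴ = (0.750)² × (2.54)⁴ = 0.5625 × 41.62 = 23.41.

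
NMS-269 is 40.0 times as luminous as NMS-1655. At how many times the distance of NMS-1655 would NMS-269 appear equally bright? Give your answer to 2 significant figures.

Equal flux requires L_NMS-269/d_NMS-269² = L_NMS-1655/d_NMS-1655², so d_NMS-269/d_NMS-1655 = √(L_NMS-269/L_NMS-1655)
= √(40.0) = 6.325.

6.3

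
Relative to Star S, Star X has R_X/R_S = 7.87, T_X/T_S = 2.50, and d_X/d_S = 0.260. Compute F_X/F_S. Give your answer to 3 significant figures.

L_X/L_S = (R_X/R_S)²(T_X/T_S)⁴ = (7.87)² × (2.50)⁴ = 2419.
F_X/F_S = (L_X/L_S)/(d_X/d_S)² = 2419 / (0.260)² = 3.579×10^4.

3.58×10^4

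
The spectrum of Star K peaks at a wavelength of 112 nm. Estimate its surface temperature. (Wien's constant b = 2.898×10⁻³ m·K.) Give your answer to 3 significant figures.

T = b/λ_max = 2.898×10⁻³ / (112×10⁻⁹) = 2.587×10^4 K.

2.59×10^4 K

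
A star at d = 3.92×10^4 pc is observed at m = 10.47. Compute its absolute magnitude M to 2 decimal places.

M = m − 5 log₁₀(d/10 pc) = 10.47 − 5 log₁₀(3.92×10^4/10)
  = 10.47 − 5 × 3.593 = 10.47 − 17.97 = -7.50.

-7.50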